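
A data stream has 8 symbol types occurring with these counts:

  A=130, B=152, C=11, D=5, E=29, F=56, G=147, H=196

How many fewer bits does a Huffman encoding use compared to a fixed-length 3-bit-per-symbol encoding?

Fixed-length: 3 bits × 726 symbols = 2178 bits.
Huffman merges:
combine D(5), C(11) → 16
combine 16, E(29) → 45
combine 45, F(56) → 101
combine 101, A(130) → 231
combine G(147), B(152) → 299
combine H(196), 231 → 427
combine 299, 427 → 726
Huffman total = 16 + 45 + 101 + 231 + 299 + 427 + 726 = 1845 bits.
Saving = 2178 − 1845 = 333 bits.

333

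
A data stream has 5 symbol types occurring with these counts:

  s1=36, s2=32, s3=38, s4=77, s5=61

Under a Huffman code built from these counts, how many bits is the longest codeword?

3

Merge the two lowest-weight nodes at each step:
s2(32) + s1(36) → 68
s3(38) + s5(61) → 99
68 + s4(77) → 145
99 + 145 → 244
Maximum depth reached is 3.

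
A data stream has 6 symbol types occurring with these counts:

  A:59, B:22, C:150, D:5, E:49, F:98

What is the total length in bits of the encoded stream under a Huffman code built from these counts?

854

Merge the two smallest weights repeatedly:
combine D(5), B(22) → 27
combine 27, E(49) → 76
combine A(59), 76 → 135
combine F(98), 135 → 233
combine C(150), 233 → 383
Total encoded bits = sum of merged weights = 27 + 76 + 135 + 233 + 383 = 854.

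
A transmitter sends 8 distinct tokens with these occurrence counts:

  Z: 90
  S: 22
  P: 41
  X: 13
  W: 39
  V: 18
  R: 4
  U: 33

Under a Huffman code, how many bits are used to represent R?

5

Repeatedly merge the two smallest:
R(4) + X(13) → 17
17 + V(18) → 35
S(22) + U(33) → 55
35 + W(39) → 74
P(41) + 55 → 96
74 + Z(90) → 164
96 + 164 → 260
The subtree containing R is merged 5 times, so code length = 5.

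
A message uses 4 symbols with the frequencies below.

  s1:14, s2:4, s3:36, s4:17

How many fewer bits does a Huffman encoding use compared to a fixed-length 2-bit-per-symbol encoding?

18

Fixed-length: 2 bits × 71 symbols = 142 bits.
Huffman merges:
s2(4) + s1(14) → 18
s4(17) + 18 → 35
35 + s3(36) → 71
Huffman total = 18 + 35 + 71 = 124 bits.
Saving = 142 − 124 = 18 bits.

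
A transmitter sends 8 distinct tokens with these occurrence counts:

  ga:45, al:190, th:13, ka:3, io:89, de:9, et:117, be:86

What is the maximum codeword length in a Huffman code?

Merge the two lowest-weight nodes at each step:
combine ka(3), de(9) → 12
combine 12, th(13) → 25
combine 25, ga(45) → 70
combine 70, be(86) → 156
combine io(89), et(117) → 206
combine 156, al(190) → 346
combine 206, 346 → 552
The first pair merged (ka, de) ends up deepest, at depth 6.

6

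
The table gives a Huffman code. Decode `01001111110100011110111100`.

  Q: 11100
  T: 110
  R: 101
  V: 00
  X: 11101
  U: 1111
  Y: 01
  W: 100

YVUTWYXQ

Read left to right; each codeword is recognised as soon as it completes (prefix code):
  01→Y | 00→V | 1111→U | 110→T | 100→W | 01→Y | 11101→X | 11100→Q
Decoded message: YVUTWYXQ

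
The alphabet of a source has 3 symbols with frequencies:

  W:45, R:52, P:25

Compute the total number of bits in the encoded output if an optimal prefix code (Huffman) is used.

192

Build the Huffman tree bottom-up:
merge P(25) and W(45): 70
merge R(52) and 70: 122
Each symbol's bit-cost is frequency × depth; summing gives 192 bits (equivalently 70 + 122).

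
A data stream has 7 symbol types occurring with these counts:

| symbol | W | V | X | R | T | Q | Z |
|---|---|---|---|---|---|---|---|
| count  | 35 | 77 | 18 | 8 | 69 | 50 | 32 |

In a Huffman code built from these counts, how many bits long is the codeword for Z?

Build the tree from the bottom:
merge R(8) and X(18): 26
merge 26 and Z(32): 58
merge W(35) and Q(50): 85
merge 58 and T(69): 127
merge V(77) and 85: 162
merge 127 and 162: 289
Z sits 3 levels below the root, so its codeword is 3 bits.

3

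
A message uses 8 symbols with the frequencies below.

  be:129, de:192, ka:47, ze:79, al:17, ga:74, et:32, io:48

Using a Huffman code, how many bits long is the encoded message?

Merge the two smallest weights repeatedly:
combine al(17), et(32) → 49
combine ka(47), io(48) → 95
combine 49, ga(74) → 123
combine ze(79), 95 → 174
combine 123, be(129) → 252
combine 174, de(192) → 366
combine 252, 366 → 618
Each symbol's bit-cost is frequency × depth; summing gives 1677 bits (equivalently 49 + 95 + 123 + 174 + 252 + 366 + 618).

1677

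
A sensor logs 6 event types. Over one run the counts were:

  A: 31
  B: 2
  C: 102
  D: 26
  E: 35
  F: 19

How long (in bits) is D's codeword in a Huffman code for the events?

Huffman merges, smallest pair first:
B(2) + F(19) → 21
21 + D(26) → 47
A(31) + E(35) → 66
47 + 66 → 113
C(102) + 113 → 215
D sits 3 levels below the root, so its codeword is 3 bits.

3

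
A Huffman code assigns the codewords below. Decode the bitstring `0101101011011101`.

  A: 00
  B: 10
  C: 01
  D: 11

Read left to right; each codeword is recognised as soon as it completes (prefix code):
  01→C | 01→C | 10→B | 10→B | 11→D | 01→C | 11→D | 01→C
Decoded message: CCBBDCDC

CCBBDCDC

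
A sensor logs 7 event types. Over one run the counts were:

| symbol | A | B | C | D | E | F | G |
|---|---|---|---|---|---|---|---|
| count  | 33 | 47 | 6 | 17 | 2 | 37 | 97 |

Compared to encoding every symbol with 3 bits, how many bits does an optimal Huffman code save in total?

Fixed-length: 3 bits × 239 symbols = 717 bits.
Huffman merges:
combine E(2), C(6) → 8
combine 8, D(17) → 25
combine 25, A(33) → 58
combine F(37), B(47) → 84
combine 58, 84 → 142
combine G(97), 142 → 239
Huffman total = 8 + 25 + 58 + 84 + 142 + 239 = 556 bits.
Saving = 717 − 556 = 161 bits.

161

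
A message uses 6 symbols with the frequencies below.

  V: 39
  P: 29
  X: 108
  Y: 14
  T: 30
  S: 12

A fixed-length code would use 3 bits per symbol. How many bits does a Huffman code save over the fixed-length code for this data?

Fixed-length: 3 bits × 232 symbols = 696 bits.
Huffman merges:
S(12) + Y(14) → 26
26 + P(29) → 55
T(30) + V(39) → 69
55 + 69 → 124
X(108) + 124 → 232
Huffman total = 26 + 55 + 69 + 124 + 232 = 506 bits.
Saving = 696 − 506 = 190 bits.

190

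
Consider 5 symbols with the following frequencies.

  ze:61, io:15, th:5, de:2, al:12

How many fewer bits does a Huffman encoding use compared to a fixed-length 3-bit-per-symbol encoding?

Fixed-length: 3 bits × 95 symbols = 285 bits.
Huffman merges:
de(2) + th(5) → 7
7 + al(12) → 19
io(15) + 19 → 34
34 + ze(61) → 95
Huffman total = 7 + 19 + 34 + 95 = 155 bits.
Saving = 285 − 155 = 130 bits.

130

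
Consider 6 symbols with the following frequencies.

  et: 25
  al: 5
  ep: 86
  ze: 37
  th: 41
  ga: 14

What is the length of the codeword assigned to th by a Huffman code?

Repeatedly merge the two smallest:
al(5) + ga(14) → 19
19 + et(25) → 44
ze(37) + th(41) → 78
44 + 78 → 122
ep(86) + 122 → 208
th's leaf is at depth 3, giving a 3-bit codeword.

3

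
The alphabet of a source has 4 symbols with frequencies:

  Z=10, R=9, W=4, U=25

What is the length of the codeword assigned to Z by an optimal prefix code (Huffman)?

2

Build the tree from the bottom:
merge W(4) and R(9): 13
merge Z(10) and 13: 23
merge 23 and U(25): 48
Z's leaf is at depth 2, giving a 2-bit codeword.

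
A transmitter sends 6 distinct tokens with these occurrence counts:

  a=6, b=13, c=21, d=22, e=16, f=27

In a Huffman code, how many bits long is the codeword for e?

3

Huffman merges, smallest pair first:
a(6) + b(13) → 19
e(16) + 19 → 35
c(21) + d(22) → 43
f(27) + 35 → 62
43 + 62 → 105
The subtree containing e is merged 3 times, so code length = 3.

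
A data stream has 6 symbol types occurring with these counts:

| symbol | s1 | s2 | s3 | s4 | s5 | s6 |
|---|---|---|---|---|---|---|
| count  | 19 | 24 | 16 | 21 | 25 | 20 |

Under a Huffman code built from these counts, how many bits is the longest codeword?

Merge the two lowest-weight nodes at each step:
s3(16) + s1(19) → 35
s6(20) + s4(21) → 41
s2(24) + s5(25) → 49
35 + 41 → 76
49 + 76 → 125
The rarest symbols sit at the bottom; the longest codeword is 3 bits.

3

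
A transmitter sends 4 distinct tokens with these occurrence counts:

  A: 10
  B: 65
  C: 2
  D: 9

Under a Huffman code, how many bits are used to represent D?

Build the tree from the bottom:
merge C(2) and D(9): 11
merge A(10) and 11: 21
merge 21 and B(65): 86
The subtree containing D is merged 3 times, so code length = 3.

3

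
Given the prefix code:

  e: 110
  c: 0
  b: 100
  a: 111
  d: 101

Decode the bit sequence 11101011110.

Read left to right; each codeword is recognised as soon as it completes (prefix code):
  111→a | 0→c | 101→d | 111→a | 0→c
Decoded message: acdac

acdac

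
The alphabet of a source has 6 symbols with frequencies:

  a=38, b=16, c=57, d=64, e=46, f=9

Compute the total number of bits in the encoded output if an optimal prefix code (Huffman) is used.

548

Greedily combine the two least-frequent nodes:
f(9) + b(16) → 25
25 + a(38) → 63
e(46) + c(57) → 103
63 + d(64) → 127
103 + 127 → 230
Each symbol's bit-cost is frequency × depth; summing gives 548 bits (equivalently 25 + 63 + 103 + 127 + 230).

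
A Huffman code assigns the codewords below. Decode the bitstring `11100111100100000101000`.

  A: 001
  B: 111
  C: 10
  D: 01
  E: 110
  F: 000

Read left to right; each codeword is recognised as soon as it completes (prefix code):
  111→B | 001→A | 111→B | 001→A | 000→F | 001→A | 01→D | 000→F
Decoded message: BABAFADF

BABAFADF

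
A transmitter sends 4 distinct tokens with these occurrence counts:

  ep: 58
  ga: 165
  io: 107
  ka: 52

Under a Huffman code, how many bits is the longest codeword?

Merge the two lowest-weight nodes at each step:
merge ka(52) and ep(58): 110
merge io(107) and 110: 217
merge ga(165) and 217: 382
The first pair merged (ka, ep) ends up deepest, at depth 3.

3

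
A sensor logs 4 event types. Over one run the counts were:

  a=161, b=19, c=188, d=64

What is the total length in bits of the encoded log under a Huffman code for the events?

Merge the two smallest weights repeatedly:
b(19) + d(64) → 83
83 + a(161) → 244
c(188) + 244 → 432
Each symbol's bit-cost is frequency × depth; summing gives 759 bits (equivalently 83 + 244 + 432).

759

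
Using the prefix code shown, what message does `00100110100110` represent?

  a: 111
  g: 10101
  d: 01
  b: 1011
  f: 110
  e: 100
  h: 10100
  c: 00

cefef

Read left to right; each codeword is recognised as soon as it completes (prefix code):
  00→c | 100→e | 110→f | 100→e | 110→f
Decoded message: cefef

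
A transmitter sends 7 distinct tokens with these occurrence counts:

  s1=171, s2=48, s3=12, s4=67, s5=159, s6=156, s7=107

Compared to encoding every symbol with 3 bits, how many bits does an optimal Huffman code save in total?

Fixed-length: 3 bits × 720 symbols = 2160 bits.
Huffman merges:
combine s3(12), s2(48) → 60
combine 60, s4(67) → 127
combine s7(107), 127 → 234
combine s6(156), s5(159) → 315
combine s1(171), 234 → 405
combine 315, 405 → 720
Huffman total = 60 + 127 + 234 + 315 + 405 + 720 = 1861 bits.
Saving = 2160 − 1861 = 299 bits.

299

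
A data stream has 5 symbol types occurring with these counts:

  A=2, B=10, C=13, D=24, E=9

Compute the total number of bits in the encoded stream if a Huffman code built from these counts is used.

124

Greedily combine the two least-frequent nodes:
combine A(2), E(9) → 11
combine B(10), 11 → 21
combine C(13), 21 → 34
combine D(24), 34 → 58
The encoded length is the sum of every internal node's weight: 11 + 21 + 34 + 58 = 124 bits.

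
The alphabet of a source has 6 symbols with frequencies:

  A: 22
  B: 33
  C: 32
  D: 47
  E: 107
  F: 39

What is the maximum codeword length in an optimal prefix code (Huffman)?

Merge the two lowest-weight nodes at each step:
A(22) + C(32) → 54
B(33) + F(39) → 72
D(47) + 54 → 101
72 + 101 → 173
E(107) + 173 → 280
Maximum depth reached is 4.

4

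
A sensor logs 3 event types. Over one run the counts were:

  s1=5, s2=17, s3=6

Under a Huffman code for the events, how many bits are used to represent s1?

2

Repeatedly merge the two smallest:
combine s1(5), s3(6) → 11
combine 11, s2(17) → 28
s1's leaf is at depth 2, giving a 2-bit codeword.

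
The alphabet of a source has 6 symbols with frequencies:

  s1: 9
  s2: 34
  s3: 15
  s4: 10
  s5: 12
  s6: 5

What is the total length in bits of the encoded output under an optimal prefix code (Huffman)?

Greedily combine the two least-frequent nodes:
s6(5) + s1(9) → 14
s4(10) + s5(12) → 22
14 + s3(15) → 29
22 + 29 → 51
s2(34) + 51 → 85
Each symbol's bit-cost is frequency × depth; summing gives 201 bits (equivalently 14 + 22 + 29 + 51 + 85).

201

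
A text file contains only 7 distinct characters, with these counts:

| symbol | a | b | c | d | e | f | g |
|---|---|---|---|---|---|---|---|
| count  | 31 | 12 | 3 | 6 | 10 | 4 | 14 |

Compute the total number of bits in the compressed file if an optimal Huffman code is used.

Build the Huffman tree bottom-up:
c(3) + f(4) → 7
d(6) + 7 → 13
e(10) + b(12) → 22
13 + g(14) → 27
22 + 27 → 49
a(31) + 49 → 80
The encoded length is the sum of every internal node's weight: 7 + 13 + 22 + 27 + 49 + 80 = 198 bits.

198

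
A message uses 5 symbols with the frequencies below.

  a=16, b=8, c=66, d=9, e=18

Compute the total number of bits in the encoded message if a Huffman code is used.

Merge the two smallest weights repeatedly:
merge b(8) and d(9): 17
merge a(16) and 17: 33
merge e(18) and 33: 51
merge 51 and c(66): 117
Each symbol's bit-cost is frequency × depth; summing gives 218 bits (equivalently 17 + 33 + 51 + 117).

218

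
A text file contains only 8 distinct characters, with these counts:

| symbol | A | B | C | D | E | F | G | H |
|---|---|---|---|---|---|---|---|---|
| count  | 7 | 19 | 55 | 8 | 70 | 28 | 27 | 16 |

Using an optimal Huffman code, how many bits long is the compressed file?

Merge the two smallest weights repeatedly:
A(7) + D(8) → 15
15 + H(16) → 31
B(19) + G(27) → 46
F(28) + 31 → 59
46 + C(55) → 101
59 + E(70) → 129
101 + 129 → 230
Total encoded bits = sum of merged weights = 15 + 31 + 46 + 59 + 101 + 129 + 230 = 611.

611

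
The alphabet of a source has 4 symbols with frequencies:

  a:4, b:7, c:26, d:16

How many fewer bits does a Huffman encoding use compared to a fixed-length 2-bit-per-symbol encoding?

15

Fixed-length: 2 bits × 53 symbols = 106 bits.
Huffman merges:
combine a(4), b(7) → 11
combine 11, d(16) → 27
combine c(26), 27 → 53
Huffman total = 11 + 27 + 53 = 91 bits.
Saving = 106 − 91 = 15 bits.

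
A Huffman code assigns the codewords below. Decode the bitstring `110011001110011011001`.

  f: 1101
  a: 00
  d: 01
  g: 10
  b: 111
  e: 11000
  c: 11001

Read left to right; each codeword is recognised as soon as it completes (prefix code):
  11001→c | 10→g | 01→d | 11001→c | 10→g | 11001→c
Decoded message: cgdcgc

cgdcgc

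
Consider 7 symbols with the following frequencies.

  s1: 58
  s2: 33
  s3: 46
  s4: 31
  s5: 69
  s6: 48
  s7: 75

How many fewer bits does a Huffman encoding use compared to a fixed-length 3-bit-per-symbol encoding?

80

Fixed-length: 3 bits × 360 symbols = 1080 bits.
Huffman merges:
s4(31) + s2(33) → 64
s3(46) + s6(48) → 94
s1(58) + 64 → 122
s5(69) + s7(75) → 144
94 + 122 → 216
144 + 216 → 360
Huffman total = 64 + 94 + 122 + 144 + 216 + 360 = 1000 bits.
Saving = 1080 − 1000 = 80 bits.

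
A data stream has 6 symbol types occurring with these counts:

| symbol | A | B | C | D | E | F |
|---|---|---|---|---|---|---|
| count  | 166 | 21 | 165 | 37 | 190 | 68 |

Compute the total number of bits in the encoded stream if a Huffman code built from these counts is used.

1478

Build the Huffman tree bottom-up:
combine B(21), D(37) → 58
combine 58, F(68) → 126
combine 126, C(165) → 291
combine A(166), E(190) → 356
combine 291, 356 → 647
Total encoded bits = sum of merged weights = 58 + 126 + 291 + 356 + 647 = 1478.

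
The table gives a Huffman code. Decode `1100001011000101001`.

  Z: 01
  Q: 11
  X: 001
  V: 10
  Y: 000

Read left to right; each codeword is recognised as soon as it completes (prefix code):
  11→Q | 000→Y | 01→Z | 01→Z | 10→V | 001→X | 01→Z | 001→X
Decoded message: QYZZVXZX

QYZZVXZX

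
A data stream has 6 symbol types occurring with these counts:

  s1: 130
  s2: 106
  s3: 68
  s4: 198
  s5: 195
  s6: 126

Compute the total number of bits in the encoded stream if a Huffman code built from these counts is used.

2076

Build the Huffman tree bottom-up:
s3(68) + s2(106) → 174
s6(126) + s1(130) → 256
174 + s5(195) → 369
s4(198) + 256 → 454
369 + 454 → 823
Each symbol's bit-cost is frequency × depth; summing gives 2076 bits (equivalently 174 + 256 + 369 + 454 + 823).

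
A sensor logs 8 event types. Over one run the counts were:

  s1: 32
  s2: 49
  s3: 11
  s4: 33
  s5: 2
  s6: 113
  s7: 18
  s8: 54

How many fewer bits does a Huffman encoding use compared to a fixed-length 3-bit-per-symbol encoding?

Fixed-length: 3 bits × 312 symbols = 936 bits.
Huffman merges:
combine s5(2), s3(11) → 13
combine 13, s7(18) → 31
combine 31, s1(32) → 63
combine s4(33), s2(49) → 82
combine s8(54), 63 → 117
combine 82, s6(113) → 195
combine 117, 195 → 312
Huffman total = 13 + 31 + 63 + 82 + 117 + 195 + 312 = 813 bits.
Saving = 936 − 813 = 123 bits.

123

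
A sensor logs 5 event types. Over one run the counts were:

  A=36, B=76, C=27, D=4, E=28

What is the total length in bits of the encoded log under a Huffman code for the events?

Greedily combine the two least-frequent nodes:
combine D(4), C(27) → 31
combine E(28), 31 → 59
combine A(36), 59 → 95
combine B(76), 95 → 171
The encoded length is the sum of every internal node's weight: 31 + 59 + 95 + 171 = 356 bits.

356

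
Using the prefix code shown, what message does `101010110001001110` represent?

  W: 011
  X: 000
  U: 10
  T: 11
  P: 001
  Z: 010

Read left to right; each codeword is recognised as soon as it completes (prefix code):
  10→U | 10→U | 10→U | 11→T | 000→X | 10→U | 011→W | 10→U
Decoded message: UUUTXUWU

UUUTXUWU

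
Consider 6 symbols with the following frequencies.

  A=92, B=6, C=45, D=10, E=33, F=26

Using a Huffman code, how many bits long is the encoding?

Greedily combine the two least-frequent nodes:
combine B(6), D(10) → 16
combine 16, F(26) → 42
combine E(33), 42 → 75
combine C(45), 75 → 120
combine A(92), 120 → 212
The encoded length is the sum of every internal node's weight: 16 + 42 + 75 + 120 + 212 = 465 bits.

465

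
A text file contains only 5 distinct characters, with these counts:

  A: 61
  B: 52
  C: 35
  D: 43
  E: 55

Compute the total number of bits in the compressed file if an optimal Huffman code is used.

Greedily combine the two least-frequent nodes:
combine C(35), D(43) → 78
combine B(52), E(55) → 107
combine A(61), 78 → 139
combine 107, 139 → 246
The encoded length is the sum of every internal node's weight: 78 + 107 + 139 + 246 = 570 bits.

570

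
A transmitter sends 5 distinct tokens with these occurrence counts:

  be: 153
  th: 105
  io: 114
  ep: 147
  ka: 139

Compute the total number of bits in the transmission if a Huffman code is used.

Build the Huffman tree bottom-up:
th(105) + io(114) → 219
ka(139) + ep(147) → 286
be(153) + 219 → 372
286 + 372 → 658
Each symbol's bit-cost is frequency × depth; summing gives 1535 bits (equivalently 219 + 286 + 372 + 658).

1535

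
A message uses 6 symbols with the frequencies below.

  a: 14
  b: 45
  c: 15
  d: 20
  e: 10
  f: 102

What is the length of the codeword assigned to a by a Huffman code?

4

Huffman merges, smallest pair first:
combine e(10), a(14) → 24
combine c(15), d(20) → 35
combine 24, 35 → 59
combine b(45), 59 → 104
combine f(102), 104 → 206
The subtree containing a is merged 4 times, so code length = 4.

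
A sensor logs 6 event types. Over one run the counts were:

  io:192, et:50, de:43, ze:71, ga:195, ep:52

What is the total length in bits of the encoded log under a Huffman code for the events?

Greedily combine the two least-frequent nodes:
combine de(43), et(50) → 93
combine ep(52), ze(71) → 123
combine 93, 123 → 216
combine io(192), ga(195) → 387
combine 216, 387 → 603
The encoded length is the sum of every internal node's weight: 93 + 123 + 216 + 387 + 603 = 1422 bits.

1422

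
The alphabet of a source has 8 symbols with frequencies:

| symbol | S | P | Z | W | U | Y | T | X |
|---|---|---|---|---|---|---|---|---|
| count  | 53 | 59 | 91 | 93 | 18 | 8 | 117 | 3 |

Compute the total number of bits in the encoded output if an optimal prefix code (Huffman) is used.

Greedily combine the two least-frequent nodes:
combine X(3), Y(8) → 11
combine 11, U(18) → 29
combine 29, S(53) → 82
combine P(59), 82 → 141
combine Z(91), W(93) → 184
combine T(117), 141 → 258
combine 184, 258 → 442
Each symbol's bit-cost is frequency × depth; summing gives 1147 bits (equivalently 11 + 29 + 82 + 141 + 184 + 258 + 442).

1147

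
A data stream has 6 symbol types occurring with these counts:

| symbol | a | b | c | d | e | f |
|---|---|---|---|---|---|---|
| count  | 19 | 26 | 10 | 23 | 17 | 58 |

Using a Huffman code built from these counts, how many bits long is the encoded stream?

Merge the two smallest weights repeatedly:
combine c(10), e(17) → 27
combine a(19), d(23) → 42
combine b(26), 27 → 53
combine 42, 53 → 95
combine f(58), 95 → 153
Total encoded bits = sum of merged weights = 27 + 42 + 53 + 95 + 153 = 370.

370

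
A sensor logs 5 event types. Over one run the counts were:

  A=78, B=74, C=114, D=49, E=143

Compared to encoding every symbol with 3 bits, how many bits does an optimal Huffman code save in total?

Fixed-length: 3 bits × 458 symbols = 1374 bits.
Huffman merges:
merge D(49) and B(74): 123
merge A(78) and C(114): 192
merge 123 and E(143): 266
merge 192 and 266: 458
Huffman total = 123 + 192 + 266 + 458 = 1039 bits.
Saving = 1374 − 1039 = 335 bits.

335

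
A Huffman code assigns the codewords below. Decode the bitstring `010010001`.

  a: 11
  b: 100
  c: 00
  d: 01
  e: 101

Read left to right; each codeword is recognised as soon as it completes (prefix code):
  01→d | 00→c | 100→b | 01→d
Decoded message: dcbd

dcbd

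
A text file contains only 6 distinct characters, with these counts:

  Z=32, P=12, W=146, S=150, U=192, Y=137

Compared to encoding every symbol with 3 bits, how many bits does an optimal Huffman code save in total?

Fixed-length: 3 bits × 669 symbols = 2007 bits.
Huffman merges:
merge P(12) and Z(32): 44
merge 44 and Y(137): 181
merge W(146) and S(150): 296
merge 181 and U(192): 373
merge 296 and 373: 669
Huffman total = 44 + 181 + 296 + 373 + 669 = 1563 bits.
Saving = 2007 − 1563 = 444 bits.

444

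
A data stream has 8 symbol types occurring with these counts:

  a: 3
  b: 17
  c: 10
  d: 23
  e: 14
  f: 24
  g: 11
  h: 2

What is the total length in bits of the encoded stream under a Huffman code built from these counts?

285

Greedily combine the two least-frequent nodes:
combine h(2), a(3) → 5
combine 5, c(10) → 15
combine g(11), e(14) → 25
combine 15, b(17) → 32
combine d(23), f(24) → 47
combine 25, 32 → 57
combine 47, 57 → 104
The encoded length is the sum of every internal node's weight: 5 + 15 + 25 + 32 + 47 + 57 + 104 = 285 bits.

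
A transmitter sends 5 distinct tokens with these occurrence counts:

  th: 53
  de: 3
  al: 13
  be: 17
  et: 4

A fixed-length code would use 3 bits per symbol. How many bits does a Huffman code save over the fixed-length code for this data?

116

Fixed-length: 3 bits × 90 symbols = 270 bits.
Huffman merges:
de(3) + et(4) → 7
7 + al(13) → 20
be(17) + 20 → 37
37 + th(53) → 90
Huffman total = 7 + 20 + 37 + 90 = 154 bits.
Saving = 270 − 154 = 116 bits.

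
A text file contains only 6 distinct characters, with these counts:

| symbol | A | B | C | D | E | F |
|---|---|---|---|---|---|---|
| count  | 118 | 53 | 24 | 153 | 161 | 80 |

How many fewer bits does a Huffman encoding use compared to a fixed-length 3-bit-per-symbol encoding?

Fixed-length: 3 bits × 589 symbols = 1767 bits.
Huffman merges:
combine C(24), B(53) → 77
combine 77, F(80) → 157
combine A(118), D(153) → 271
combine 157, E(161) → 318
combine 271, 318 → 589
Huffman total = 77 + 157 + 271 + 318 + 589 = 1412 bits.
Saving = 1767 − 1412 = 355 bits.

355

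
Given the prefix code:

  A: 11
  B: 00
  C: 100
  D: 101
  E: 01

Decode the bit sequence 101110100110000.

Read left to right; each codeword is recognised as soon as it completes (prefix code):
  101→D | 11→A | 01→E | 00→B | 11→A | 00→B | 00→B
Decoded message: DAEBABB

DAEBABB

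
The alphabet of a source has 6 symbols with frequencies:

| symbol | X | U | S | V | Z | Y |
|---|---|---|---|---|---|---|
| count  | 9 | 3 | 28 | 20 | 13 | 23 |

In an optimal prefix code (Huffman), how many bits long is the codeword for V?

2

Huffman merges, smallest pair first:
U(3) + X(9) → 12
12 + Z(13) → 25
V(20) + Y(23) → 43
25 + S(28) → 53
43 + 53 → 96
V's leaf is at depth 2, giving a 2-bit codeword.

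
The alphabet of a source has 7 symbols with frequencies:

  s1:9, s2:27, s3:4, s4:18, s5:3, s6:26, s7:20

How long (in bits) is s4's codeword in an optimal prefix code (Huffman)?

Huffman merges, smallest pair first:
combine s5(3), s3(4) → 7
combine 7, s1(9) → 16
combine 16, s4(18) → 34
combine s7(20), s6(26) → 46
combine s2(27), 34 → 61
combine 46, 61 → 107
s4's leaf is at depth 3, giving a 3-bit codeword.

3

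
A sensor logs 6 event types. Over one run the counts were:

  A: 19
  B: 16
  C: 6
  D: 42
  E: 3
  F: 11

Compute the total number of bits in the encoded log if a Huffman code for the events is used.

216

Greedily combine the two least-frequent nodes:
combine E(3), C(6) → 9
combine 9, F(11) → 20
combine B(16), A(19) → 35
combine 20, 35 → 55
combine D(42), 55 → 97
Total encoded bits = sum of merged weights = 9 + 20 + 35 + 55 + 97 = 216.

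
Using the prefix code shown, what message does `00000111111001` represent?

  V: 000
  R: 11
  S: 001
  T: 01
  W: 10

VSRRWT

Read left to right; each codeword is recognised as soon as it completes (prefix code):
  000→V | 001→S | 11→R | 11→R | 10→W | 01→T
Decoded message: VSRRWT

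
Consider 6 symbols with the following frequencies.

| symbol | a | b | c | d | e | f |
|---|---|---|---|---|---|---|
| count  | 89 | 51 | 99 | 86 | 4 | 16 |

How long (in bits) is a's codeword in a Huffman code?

2

Huffman merges, smallest pair first:
e(4) + f(16) → 20
20 + b(51) → 71
71 + d(86) → 157
a(89) + c(99) → 188
157 + 188 → 345
The subtree containing a is merged 2 times, so code length = 2.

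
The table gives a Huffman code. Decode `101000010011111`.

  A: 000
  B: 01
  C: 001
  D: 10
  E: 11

Read left to right; each codeword is recognised as soon as it completes (prefix code):
  10→D | 10→D | 000→A | 10→D | 01→B | 11→E | 11→E
Decoded message: DDADBEE

DDADBEE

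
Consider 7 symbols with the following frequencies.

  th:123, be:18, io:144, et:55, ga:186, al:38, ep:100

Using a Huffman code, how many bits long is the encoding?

Build the Huffman tree bottom-up:
combine be(18), al(38) → 56
combine et(55), 56 → 111
combine ep(100), 111 → 211
combine th(123), io(144) → 267
combine ga(186), 211 → 397
combine 267, 397 → 664
Each symbol's bit-cost is frequency × depth; summing gives 1706 bits (equivalently 56 + 111 + 211 + 267 + 397 + 664).

1706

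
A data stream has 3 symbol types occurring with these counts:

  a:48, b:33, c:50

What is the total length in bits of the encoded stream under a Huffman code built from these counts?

212

Greedily combine the two least-frequent nodes:
b(33) + a(48) → 81
c(50) + 81 → 131
Total encoded bits = sum of merged weights = 81 + 131 = 212.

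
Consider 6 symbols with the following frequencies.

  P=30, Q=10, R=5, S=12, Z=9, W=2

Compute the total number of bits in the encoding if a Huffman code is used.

151

Greedily combine the two least-frequent nodes:
merge W(2) and R(5): 7
merge 7 and Z(9): 16
merge Q(10) and S(12): 22
merge 16 and 22: 38
merge P(30) and 38: 68
The encoded length is the sum of every internal node's weight: 7 + 16 + 22 + 38 + 68 = 151 bits.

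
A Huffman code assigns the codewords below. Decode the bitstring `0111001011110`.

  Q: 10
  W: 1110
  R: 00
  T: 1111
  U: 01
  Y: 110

UYUUW

Read left to right; each codeword is recognised as soon as it completes (prefix code):
  01→U | 110→Y | 01→U | 01→U | 1110→W
Decoded message: UYUUW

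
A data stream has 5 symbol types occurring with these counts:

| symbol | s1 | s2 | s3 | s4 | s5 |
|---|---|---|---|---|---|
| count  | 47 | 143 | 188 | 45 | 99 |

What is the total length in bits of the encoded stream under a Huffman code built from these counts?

Build the Huffman tree bottom-up:
s4(45) + s1(47) → 92
92 + s5(99) → 191
s2(143) + s3(188) → 331
191 + 331 → 522
Each symbol's bit-cost is frequency × depth; summing gives 1136 bits (equivalently 92 + 191 + 331 + 522).

1136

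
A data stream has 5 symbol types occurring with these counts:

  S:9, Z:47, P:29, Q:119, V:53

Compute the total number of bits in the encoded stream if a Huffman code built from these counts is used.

Greedily combine the two least-frequent nodes:
combine S(9), P(29) → 38
combine 38, Z(47) → 85
combine V(53), 85 → 138
combine Q(119), 138 → 257
Each symbol's bit-cost is frequency × depth; summing gives 518 bits (equivalently 38 + 85 + 138 + 257).

518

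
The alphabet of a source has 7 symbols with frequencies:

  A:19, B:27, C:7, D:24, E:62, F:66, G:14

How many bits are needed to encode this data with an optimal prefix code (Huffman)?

550

Build the Huffman tree bottom-up:
C(7) + G(14) → 21
A(19) + 21 → 40
D(24) + B(27) → 51
40 + 51 → 91
E(62) + F(66) → 128
91 + 128 → 219
Total encoded bits = sum of merged weights = 21 + 40 + 51 + 91 + 128 + 219 = 550.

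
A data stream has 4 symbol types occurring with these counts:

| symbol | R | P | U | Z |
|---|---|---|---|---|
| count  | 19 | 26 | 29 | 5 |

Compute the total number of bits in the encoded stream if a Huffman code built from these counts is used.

153

Merge the two smallest weights repeatedly:
Z(5) + R(19) → 24
24 + P(26) → 50
U(29) + 50 → 79
Each symbol's bit-cost is frequency × depth; summing gives 153 bits (equivalently 24 + 50 + 79).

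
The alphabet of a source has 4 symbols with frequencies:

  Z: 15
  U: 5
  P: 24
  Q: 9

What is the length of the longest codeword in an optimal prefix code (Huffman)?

3

Merge the two lowest-weight nodes at each step:
combine U(5), Q(9) → 14
combine 14, Z(15) → 29
combine P(24), 29 → 53
The first pair merged (U, Q) ends up deepest, at depth 3.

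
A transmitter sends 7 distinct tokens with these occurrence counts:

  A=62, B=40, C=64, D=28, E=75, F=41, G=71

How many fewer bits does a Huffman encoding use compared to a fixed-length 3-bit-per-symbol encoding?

78

Fixed-length: 3 bits × 381 symbols = 1143 bits.
Huffman merges:
combine D(28), B(40) → 68
combine F(41), A(62) → 103
combine C(64), 68 → 132
combine G(71), E(75) → 146
combine 103, 132 → 235
combine 146, 235 → 381
Huffman total = 68 + 103 + 132 + 146 + 235 + 381 = 1065 bits.
Saving = 1143 − 1065 = 78 bits.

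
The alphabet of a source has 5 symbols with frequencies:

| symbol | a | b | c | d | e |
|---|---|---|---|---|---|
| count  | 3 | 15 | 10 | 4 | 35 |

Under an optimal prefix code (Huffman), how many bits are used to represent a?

4

Repeatedly merge the two smallest:
combine a(3), d(4) → 7
combine 7, c(10) → 17
combine b(15), 17 → 32
combine 32, e(35) → 67
a's leaf is at depth 4, giving a 4-bit codeword.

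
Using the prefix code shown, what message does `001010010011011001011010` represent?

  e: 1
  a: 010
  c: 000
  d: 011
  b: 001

baaddbda

Read left to right; each codeword is recognised as soon as it completes (prefix code):
  001→b | 010→a | 010→a | 011→d | 011→d | 001→b | 011→d | 010→a
Decoded message: baaddbda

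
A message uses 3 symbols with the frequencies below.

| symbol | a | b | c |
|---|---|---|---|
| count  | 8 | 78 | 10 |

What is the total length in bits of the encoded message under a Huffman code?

114

Build the Huffman tree bottom-up:
combine a(8), c(10) → 18
combine 18, b(78) → 96
The encoded length is the sum of every internal node's weight: 18 + 96 = 114 bits.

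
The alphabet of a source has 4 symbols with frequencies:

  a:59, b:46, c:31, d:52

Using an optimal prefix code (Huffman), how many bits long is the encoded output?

376

Greedily combine the two least-frequent nodes:
merge c(31) and b(46): 77
merge d(52) and a(59): 111
merge 77 and 111: 188
The encoded length is the sum of every internal node's weight: 77 + 111 + 188 = 376 bits.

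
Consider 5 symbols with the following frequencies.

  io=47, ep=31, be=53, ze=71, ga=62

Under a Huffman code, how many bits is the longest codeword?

3

Merge the two lowest-weight nodes at each step:
merge ep(31) and io(47): 78
merge be(53) and ga(62): 115
merge ze(71) and 78: 149
merge 115 and 149: 264
The first pair merged (ep, io) ends up deepest, at depth 3.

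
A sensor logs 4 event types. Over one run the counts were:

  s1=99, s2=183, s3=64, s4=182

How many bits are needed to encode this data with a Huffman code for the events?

Build the Huffman tree bottom-up:
combine s3(64), s1(99) → 163
combine 163, s4(182) → 345
combine s2(183), 345 → 528
Each symbol's bit-cost is frequency × depth; summing gives 1036 bits (equivalently 163 + 345 + 528).

1036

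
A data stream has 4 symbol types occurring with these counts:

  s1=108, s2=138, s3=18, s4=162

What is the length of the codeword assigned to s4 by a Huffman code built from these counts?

Repeatedly merge the two smallest:
combine s3(18), s1(108) → 126
combine 126, s2(138) → 264
combine s4(162), 264 → 426
s4 sits one level below the root: a 1-bit codeword.

1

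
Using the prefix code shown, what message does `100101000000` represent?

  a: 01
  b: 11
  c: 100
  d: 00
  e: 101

Read left to right; each codeword is recognised as soon as it completes (prefix code):
  100→c | 101→e | 00→d | 00→d | 00→d
Decoded message: ceddd

ceddd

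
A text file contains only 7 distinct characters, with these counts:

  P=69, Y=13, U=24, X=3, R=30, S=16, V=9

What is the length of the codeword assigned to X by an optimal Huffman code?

5

Huffman merges, smallest pair first:
merge X(3) and V(9): 12
merge 12 and Y(13): 25
merge S(16) and U(24): 40
merge 25 and R(30): 55
merge 40 and 55: 95
merge P(69) and 95: 164
X's leaf is at depth 5, giving a 5-bit codeword.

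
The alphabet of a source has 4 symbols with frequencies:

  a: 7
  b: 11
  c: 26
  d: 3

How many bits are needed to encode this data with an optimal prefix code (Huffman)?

78

Greedily combine the two least-frequent nodes:
merge d(3) and a(7): 10
merge 10 and b(11): 21
merge 21 and c(26): 47
Each symbol's bit-cost is frequency × depth; summing gives 78 bits (equivalently 10 + 21 + 47).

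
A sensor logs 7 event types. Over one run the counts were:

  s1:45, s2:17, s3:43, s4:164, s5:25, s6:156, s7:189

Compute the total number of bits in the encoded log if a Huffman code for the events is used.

Build the Huffman tree bottom-up:
combine s2(17), s5(25) → 42
combine 42, s3(43) → 85
combine s1(45), 85 → 130
combine 130, s6(156) → 286
combine s4(164), s7(189) → 353
combine 286, 353 → 639
Each symbol's bit-cost is frequency × depth; summing gives 1535 bits (equivalently 42 + 85 + 130 + 286 + 353 + 639).

1535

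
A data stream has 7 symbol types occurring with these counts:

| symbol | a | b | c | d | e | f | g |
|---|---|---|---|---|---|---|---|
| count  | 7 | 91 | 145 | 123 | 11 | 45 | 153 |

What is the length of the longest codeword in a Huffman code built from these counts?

Merge the two lowest-weight nodes at each step:
a(7) + e(11) → 18
18 + f(45) → 63
63 + b(91) → 154
d(123) + c(145) → 268
g(153) + 154 → 307
268 + 307 → 575
The first pair merged (a, e) ends up deepest, at depth 5.

5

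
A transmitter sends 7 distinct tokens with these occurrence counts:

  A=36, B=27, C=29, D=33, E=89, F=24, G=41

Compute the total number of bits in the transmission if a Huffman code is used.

Greedily combine the two least-frequent nodes:
F(24) + B(27) → 51
C(29) + D(33) → 62
A(36) + G(41) → 77
51 + 62 → 113
77 + E(89) → 166
113 + 166 → 279
The encoded length is the sum of every internal node's weight: 51 + 62 + 77 + 113 + 166 + 279 = 748 bits.

748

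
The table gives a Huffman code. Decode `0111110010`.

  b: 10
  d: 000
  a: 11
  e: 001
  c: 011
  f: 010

Read left to right; each codeword is recognised as soon as it completes (prefix code):
  011→c | 11→a | 10→b | 010→f
Decoded message: cabf

cabf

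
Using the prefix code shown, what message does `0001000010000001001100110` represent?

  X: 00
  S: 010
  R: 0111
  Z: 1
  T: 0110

XSXSXXSTT

Read left to right; each codeword is recognised as soon as it completes (prefix code):
  00→X | 010→S | 00→X | 010→S | 00→X | 00→X | 010→S | 0110→T | 0110→T
Decoded message: XSXSXXSTT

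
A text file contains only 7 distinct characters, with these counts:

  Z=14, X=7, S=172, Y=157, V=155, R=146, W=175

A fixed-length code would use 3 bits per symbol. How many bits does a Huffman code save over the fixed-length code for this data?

Fixed-length: 3 bits × 826 symbols = 2478 bits.
Huffman merges:
combine X(7), Z(14) → 21
combine 21, R(146) → 167
combine V(155), Y(157) → 312
combine 167, S(172) → 339
combine W(175), 312 → 487
combine 339, 487 → 826
Huffman total = 21 + 167 + 312 + 339 + 487 + 826 = 2152 bits.
Saving = 2478 − 2152 = 326 bits.

326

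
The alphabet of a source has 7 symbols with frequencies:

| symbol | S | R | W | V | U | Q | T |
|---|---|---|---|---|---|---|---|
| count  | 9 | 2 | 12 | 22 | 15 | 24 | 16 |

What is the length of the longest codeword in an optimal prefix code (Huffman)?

Merge the two lowest-weight nodes at each step:
merge R(2) and S(9): 11
merge 11 and W(12): 23
merge U(15) and T(16): 31
merge V(22) and 23: 45
merge Q(24) and 31: 55
merge 45 and 55: 100
The first pair merged (R, S) ends up deepest, at depth 4.

4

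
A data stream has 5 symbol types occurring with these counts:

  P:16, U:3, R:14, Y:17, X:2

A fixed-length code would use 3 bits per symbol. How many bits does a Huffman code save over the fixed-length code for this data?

47

Fixed-length: 3 bits × 52 symbols = 156 bits.
Huffman merges:
merge X(2) and U(3): 5
merge 5 and R(14): 19
merge P(16) and Y(17): 33
merge 19 and 33: 52
Huffman total = 5 + 19 + 33 + 52 = 109 bits.
Saving = 156 − 109 = 47 bits.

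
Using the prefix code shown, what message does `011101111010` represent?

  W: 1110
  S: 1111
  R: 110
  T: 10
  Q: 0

Read left to right; each codeword is recognised as soon as it completes (prefix code):
  0→Q | 1110→W | 1111→S | 0→Q | 10→T
Decoded message: QWSQT

QWSQT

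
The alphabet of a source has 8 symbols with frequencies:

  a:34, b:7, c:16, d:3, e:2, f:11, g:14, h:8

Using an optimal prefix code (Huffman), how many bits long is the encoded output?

252

Merge the two smallest weights repeatedly:
merge e(2) and d(3): 5
merge 5 and b(7): 12
merge h(8) and f(11): 19
merge 12 and g(14): 26
merge c(16) and 19: 35
merge 26 and a(34): 60
merge 35 and 60: 95
The encoded length is the sum of every internal node's weight: 5 + 12 + 19 + 26 + 35 + 60 + 95 = 252 bits.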